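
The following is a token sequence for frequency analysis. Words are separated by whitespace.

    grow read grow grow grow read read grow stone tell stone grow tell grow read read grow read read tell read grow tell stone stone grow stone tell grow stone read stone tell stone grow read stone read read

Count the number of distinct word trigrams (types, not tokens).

39 tokens → 37 trigram windows in total.
Repeated trigrams (each contributes count−1 duplicates):
  grow read read: 3
  grow stone tell: 2
  read read grow: 2
  stone tell stone: 2
  tell stone grow: 2
6 duplicate windows → 37 − 6 = 31 distinct.

31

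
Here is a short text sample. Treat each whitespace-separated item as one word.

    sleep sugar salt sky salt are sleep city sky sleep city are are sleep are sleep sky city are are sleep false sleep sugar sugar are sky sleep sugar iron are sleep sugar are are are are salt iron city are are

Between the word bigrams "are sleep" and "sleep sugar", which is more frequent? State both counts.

"are sleep": 5 occurrences
"sleep sugar": 4 occurrences

"are sleep" (5 vs 4)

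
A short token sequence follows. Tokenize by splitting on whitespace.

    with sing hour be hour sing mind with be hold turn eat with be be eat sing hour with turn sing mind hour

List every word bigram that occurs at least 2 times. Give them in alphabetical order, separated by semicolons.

Bigram counts meeting the condition (at least 2 times):
  sing hour: 2
  sing mind: 2
  with be: 2

sing hour; sing mind; with be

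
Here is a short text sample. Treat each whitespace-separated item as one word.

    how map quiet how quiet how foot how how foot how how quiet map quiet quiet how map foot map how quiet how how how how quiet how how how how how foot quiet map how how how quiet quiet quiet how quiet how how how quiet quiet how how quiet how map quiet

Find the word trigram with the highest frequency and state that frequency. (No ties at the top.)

Trigram frequencies (highest first):
  how how how: 7
  how quiet how: 5
  how how quiet: 5
  quiet how how: 4
  quiet quiet how: 3
  how map quiet: 2
  … (20 more, each ≤ 2)

"how how how", 7 times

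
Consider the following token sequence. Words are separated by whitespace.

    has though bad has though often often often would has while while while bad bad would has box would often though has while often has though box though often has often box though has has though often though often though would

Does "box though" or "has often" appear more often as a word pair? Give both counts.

"box though" (2 vs 1)

"box though": 2 occurrences
"has often": 1 occurrence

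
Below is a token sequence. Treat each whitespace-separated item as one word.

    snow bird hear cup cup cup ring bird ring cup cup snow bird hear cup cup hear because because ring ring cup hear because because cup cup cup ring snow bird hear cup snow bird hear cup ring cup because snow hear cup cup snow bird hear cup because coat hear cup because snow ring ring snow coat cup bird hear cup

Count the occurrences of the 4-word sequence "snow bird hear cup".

5

Scanning the 59 overlapping 4-gram windows for "snow bird hear cup":
  position 1–4: snow bird hear cup
  position 12–15: snow bird hear cup
  position 30–33: snow bird hear cup
  position 34–37: snow bird hear cup
  position 45–48: snow bird hear cup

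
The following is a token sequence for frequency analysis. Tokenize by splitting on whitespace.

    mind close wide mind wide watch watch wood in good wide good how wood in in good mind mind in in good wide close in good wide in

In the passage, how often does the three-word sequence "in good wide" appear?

Scanning the 26 overlapping trigram windows for "in good wide":
  position 9–11: in good wide
  position 21–23: in good wide
  position 25–27: in good wide

3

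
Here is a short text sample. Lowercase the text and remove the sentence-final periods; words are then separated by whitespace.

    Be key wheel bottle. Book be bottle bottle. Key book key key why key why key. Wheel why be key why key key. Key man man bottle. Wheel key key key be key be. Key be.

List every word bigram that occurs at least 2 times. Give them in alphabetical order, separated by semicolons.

Bigram counts meeting the condition (at least 2 times):
  be key: 4
  key be: 3
  key key: 5
  key wheel: 2
  key why: 3
  why key: 3

be key; key be; key key; key wheel; key why; why key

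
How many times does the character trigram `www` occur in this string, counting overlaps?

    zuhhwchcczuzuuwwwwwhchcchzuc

Sliding a length-3 window over the 28 characters (26 positions):
  position 15–17: www
  position 16–18: www
  position 17–19: www

3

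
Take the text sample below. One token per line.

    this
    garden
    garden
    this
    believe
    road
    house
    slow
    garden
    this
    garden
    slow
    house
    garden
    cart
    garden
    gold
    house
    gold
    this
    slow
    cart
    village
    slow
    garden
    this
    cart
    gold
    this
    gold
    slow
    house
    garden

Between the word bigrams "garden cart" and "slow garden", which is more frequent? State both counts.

"garden cart": 1 occurrence
"slow garden": 2 occurrences

"slow garden" (2 vs 1)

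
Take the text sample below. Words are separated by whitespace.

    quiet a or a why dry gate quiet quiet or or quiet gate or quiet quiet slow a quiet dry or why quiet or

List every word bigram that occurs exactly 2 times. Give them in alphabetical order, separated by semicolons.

or quiet; quiet or; quiet quiet

Bigram counts meeting the condition (exactly 2 times):
  or quiet: 2
  quiet or: 2
  quiet quiet: 2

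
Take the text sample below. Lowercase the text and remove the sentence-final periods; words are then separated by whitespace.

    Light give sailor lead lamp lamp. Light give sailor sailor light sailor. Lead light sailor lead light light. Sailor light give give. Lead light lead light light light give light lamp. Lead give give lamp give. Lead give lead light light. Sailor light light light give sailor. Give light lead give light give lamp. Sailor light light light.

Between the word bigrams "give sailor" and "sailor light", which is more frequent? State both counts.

"give sailor": 3 occurrences
"sailor light": 4 occurrences

"sailor light" (4 vs 3)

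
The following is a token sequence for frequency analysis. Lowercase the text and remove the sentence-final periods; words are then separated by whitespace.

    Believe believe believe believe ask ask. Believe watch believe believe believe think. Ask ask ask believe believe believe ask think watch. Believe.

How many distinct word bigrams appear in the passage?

10

22 tokens → 21 bigram windows in total.
Repeated bigrams (each contributes count−1 duplicates):
  believe believe: 7
  ask ask: 3
  ask believe: 2
  believe ask: 2
  watch believe: 2
11 duplicate windows → 21 − 11 = 10 distinct.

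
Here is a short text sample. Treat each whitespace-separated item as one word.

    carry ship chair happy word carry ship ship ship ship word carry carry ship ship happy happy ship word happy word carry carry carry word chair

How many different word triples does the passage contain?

20

26 tokens → 24 trigram windows in total.
Repeated trigrams (each contributes count−1 duplicates):
  carry ship ship: 2
  happy word carry: 2
  ship ship ship: 2
  word carry carry: 2
4 duplicate windows → 24 − 4 = 20 distinct.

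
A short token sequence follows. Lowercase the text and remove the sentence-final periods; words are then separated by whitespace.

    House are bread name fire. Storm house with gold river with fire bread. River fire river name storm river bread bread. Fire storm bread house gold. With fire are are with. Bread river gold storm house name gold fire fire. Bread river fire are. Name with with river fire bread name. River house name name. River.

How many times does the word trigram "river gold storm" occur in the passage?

1

Scanning the 54 overlapping trigram windows for "river gold storm":
  position 33–35: river gold storm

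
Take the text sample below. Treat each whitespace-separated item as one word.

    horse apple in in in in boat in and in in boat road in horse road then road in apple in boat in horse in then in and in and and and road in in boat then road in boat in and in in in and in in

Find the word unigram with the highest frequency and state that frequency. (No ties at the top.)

"in", 23 times

Unigram frequencies (highest first):
  in: 23
  and: 7
  boat: 5
  road: 5
  horse: 3
  then: 3
  … (1 more, each ≤ 2)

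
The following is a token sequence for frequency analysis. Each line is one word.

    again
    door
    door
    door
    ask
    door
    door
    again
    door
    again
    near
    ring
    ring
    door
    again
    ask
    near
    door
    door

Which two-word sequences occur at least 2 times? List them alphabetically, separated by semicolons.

Bigram counts meeting the condition (at least 2 times):
  again door: 2
  door again: 3
  door door: 4

again door; door again; door door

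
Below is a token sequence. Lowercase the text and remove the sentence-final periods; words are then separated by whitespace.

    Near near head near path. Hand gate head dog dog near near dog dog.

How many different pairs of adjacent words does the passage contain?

11

14 tokens → 13 bigram windows in total.
Repeated bigrams (each contributes count−1 duplicates):
  dog dog: 2
  near near: 2
2 duplicate windows → 13 − 2 = 11 distinct.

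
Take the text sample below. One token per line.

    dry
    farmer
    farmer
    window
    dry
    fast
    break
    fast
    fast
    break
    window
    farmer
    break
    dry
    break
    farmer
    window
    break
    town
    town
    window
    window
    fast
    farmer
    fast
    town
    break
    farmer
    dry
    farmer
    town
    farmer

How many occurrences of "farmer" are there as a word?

Scanning the 32 tokens for "farmer":
  position 2: farmer
  position 3: farmer
  position 12: farmer
  position 16: farmer
  position 24: farmer
  position 28: farmer
  position 30: farmer
  position 32: farmer

8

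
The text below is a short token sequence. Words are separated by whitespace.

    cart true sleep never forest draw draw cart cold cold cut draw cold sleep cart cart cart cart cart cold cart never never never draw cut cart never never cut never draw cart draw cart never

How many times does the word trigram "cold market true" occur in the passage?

0

Scanning the 34 overlapping trigram windows for "cold market true":
  (none found)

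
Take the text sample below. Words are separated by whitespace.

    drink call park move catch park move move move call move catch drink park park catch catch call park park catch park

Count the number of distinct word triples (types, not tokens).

22 tokens → 20 trigram windows in total.
Repeated trigrams (each contributes count−1 duplicates):
  park park catch: 2
1 duplicate windows → 20 − 1 = 19 distinct.

19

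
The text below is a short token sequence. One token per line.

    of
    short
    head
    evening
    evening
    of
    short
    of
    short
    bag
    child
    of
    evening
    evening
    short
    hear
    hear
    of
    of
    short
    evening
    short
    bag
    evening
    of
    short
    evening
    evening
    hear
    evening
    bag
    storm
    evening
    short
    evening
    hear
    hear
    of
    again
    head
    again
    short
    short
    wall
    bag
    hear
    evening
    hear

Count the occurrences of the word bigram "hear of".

Scanning the 47 overlapping bigram windows for "hear of":
  position 17–18: hear of
  position 37–38: hear of

2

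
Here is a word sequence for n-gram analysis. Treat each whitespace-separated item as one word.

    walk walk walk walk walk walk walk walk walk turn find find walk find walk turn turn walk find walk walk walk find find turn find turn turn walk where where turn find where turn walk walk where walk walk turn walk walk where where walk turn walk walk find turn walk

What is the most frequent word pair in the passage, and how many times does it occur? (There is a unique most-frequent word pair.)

Bigram frequencies (highest first):
  walk walk: 14
  turn walk: 6
  walk turn: 4
  walk find: 4
  turn find: 3
  find walk: 3
  … (8 more, each ≤ 3)

"walk walk", 14 times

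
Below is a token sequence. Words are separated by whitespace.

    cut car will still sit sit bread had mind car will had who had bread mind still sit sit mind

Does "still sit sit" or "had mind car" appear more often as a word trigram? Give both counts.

"still sit sit" (2 vs 1)

"still sit sit": 2 occurrences
"had mind car": 1 occurrence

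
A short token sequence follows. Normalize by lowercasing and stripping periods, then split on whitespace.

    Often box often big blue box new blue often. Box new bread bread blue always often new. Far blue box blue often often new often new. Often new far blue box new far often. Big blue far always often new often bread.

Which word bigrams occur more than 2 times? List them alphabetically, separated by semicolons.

blue box; box new; new far; new often; often new

Bigram counts meeting the condition (more than 2 times):
  blue box: 3
  box new: 3
  new far: 3
  new often: 3
  often new: 5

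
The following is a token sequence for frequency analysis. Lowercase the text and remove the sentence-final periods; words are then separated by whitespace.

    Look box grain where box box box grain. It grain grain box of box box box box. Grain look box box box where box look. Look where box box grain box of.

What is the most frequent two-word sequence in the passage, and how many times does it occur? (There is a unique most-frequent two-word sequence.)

"box box", 8 times

Bigram frequencies (highest first):
  box box: 8
  box grain: 4
  where box: 3
  look box: 2
  grain box: 2
  box of: 2
  … (10 more, each ≤ 1)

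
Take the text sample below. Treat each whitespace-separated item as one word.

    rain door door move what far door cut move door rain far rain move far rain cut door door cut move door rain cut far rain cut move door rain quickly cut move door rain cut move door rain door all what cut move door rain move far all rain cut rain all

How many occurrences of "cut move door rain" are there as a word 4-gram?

Scanning the 50 overlapping 4-gram windows for "cut move door rain":
  position 8–11: cut move door rain
  position 20–23: cut move door rain
  position 27–30: cut move door rain
  position 32–35: cut move door rain
  position 36–39: cut move door rain
  position 43–46: cut move door rain

6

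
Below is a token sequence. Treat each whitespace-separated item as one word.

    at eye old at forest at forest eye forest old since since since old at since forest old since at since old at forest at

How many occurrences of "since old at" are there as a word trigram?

Scanning the 23 overlapping trigram windows for "since old at":
  position 13–15: since old at
  position 21–23: since old at

2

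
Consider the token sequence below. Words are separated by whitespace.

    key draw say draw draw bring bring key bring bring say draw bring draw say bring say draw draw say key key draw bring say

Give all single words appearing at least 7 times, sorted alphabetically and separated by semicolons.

bring; draw

Unigram counts meeting the condition (at least 7 times):
  bring: 7
  draw: 8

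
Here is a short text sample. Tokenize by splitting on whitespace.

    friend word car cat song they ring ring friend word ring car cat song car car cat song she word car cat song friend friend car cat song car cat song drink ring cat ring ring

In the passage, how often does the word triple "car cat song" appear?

Scanning the 34 overlapping trigram windows for "car cat song":
  position 3–5: car cat song
  position 12–14: car cat song
  position 16–18: car cat song
  position 21–23: car cat song
  position 26–28: car cat song
  position 29–31: car cat song

6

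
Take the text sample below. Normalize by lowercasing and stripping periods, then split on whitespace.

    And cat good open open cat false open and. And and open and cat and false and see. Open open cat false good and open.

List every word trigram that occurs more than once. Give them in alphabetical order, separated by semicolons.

Trigram counts meeting the condition (more than once):
  open cat false: 2
  open open cat: 2

open cat false; open open cat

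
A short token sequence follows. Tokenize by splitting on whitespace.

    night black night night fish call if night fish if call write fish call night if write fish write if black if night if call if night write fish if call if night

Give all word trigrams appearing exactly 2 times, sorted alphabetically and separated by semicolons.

Trigram counts meeting the condition (exactly 2 times):
  fish if call: 2
  if call if: 2

fish if call; if call if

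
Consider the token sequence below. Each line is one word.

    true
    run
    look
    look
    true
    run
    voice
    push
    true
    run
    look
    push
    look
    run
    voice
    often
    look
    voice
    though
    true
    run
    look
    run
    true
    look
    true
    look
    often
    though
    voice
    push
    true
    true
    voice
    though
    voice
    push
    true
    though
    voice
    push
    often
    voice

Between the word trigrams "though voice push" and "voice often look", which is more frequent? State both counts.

"though voice push" (3 vs 1)

"though voice push": 3 occurrences
"voice often look": 1 occurrence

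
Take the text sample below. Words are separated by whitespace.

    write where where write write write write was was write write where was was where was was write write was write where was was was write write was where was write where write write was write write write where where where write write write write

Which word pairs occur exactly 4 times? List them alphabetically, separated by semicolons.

where was; write was

Bigram counts meeting the condition (exactly 4 times):
  where was: 4
  write was: 4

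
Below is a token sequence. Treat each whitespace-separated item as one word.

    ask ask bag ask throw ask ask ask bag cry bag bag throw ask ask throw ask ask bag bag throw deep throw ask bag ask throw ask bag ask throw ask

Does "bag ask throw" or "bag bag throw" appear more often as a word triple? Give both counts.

"bag ask throw" (3 vs 2)

"bag ask throw": 3 occurrences
"bag bag throw": 2 occurrences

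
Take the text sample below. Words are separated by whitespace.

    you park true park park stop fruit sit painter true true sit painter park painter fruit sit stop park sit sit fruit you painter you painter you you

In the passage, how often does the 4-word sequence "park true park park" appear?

1

Scanning the 25 overlapping 4-gram windows for "park true park park":
  position 2–5: park true park park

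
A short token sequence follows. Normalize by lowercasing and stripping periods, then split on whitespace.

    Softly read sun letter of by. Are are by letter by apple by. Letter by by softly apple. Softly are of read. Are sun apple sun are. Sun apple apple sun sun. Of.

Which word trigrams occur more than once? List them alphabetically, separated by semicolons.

Trigram counts meeting the condition (more than once):
  are sun apple: 2
  by letter by: 2

are sun apple; by letter by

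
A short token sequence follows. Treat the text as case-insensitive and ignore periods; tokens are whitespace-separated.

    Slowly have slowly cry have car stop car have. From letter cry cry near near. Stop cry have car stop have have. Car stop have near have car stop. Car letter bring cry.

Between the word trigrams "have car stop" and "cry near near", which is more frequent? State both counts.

"have car stop" (4 vs 1)

"have car stop": 4 occurrences
"cry near near": 1 occurrence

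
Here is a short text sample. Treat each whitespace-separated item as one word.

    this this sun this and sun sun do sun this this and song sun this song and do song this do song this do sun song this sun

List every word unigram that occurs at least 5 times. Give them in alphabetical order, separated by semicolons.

song; sun; this

Unigram counts meeting the condition (at least 5 times):
  song: 5
  sun: 7
  this: 9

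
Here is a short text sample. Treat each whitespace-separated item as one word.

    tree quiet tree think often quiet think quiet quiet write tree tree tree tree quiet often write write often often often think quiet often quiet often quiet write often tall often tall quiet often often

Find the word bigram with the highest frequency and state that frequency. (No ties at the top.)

Bigram frequencies (highest first):
  quiet often: 4
  often quiet: 3
  tree tree: 3
  often often: 3
  tree quiet: 2
  think quiet: 2
  … (14 more, each ≤ 2)

"quiet often", 4 times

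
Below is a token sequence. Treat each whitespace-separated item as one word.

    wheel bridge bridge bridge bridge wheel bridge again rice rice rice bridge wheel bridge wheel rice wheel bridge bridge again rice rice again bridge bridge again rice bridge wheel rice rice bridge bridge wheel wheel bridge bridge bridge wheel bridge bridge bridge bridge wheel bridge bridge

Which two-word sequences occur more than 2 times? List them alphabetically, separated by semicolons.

again rice; bridge again; bridge bridge; bridge wheel; rice bridge; rice rice; wheel bridge

Bigram counts meeting the condition (more than 2 times):
  again rice: 3
  bridge again: 3
  bridge bridge: 12
  bridge wheel: 7
  rice bridge: 3
  rice rice: 4
  wheel bridge: 7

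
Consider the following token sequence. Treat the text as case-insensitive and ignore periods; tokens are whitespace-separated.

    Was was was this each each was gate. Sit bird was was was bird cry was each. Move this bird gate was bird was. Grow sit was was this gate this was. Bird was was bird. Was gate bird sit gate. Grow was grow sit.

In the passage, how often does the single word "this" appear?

4

Scanning the 45 tokens for "this":
  position 4: this
  position 19: this
  position 29: this
  position 31: this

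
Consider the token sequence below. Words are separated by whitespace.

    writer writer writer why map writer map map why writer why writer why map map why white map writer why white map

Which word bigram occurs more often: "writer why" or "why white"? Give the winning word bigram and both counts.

"writer why" (4 vs 2)

"writer why": 4 occurrences
"why white": 2 occurrences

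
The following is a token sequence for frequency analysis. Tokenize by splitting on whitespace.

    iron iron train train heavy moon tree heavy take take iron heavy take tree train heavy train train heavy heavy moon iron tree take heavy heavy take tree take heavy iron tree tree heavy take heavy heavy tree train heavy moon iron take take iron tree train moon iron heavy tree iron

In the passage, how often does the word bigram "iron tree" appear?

Scanning the 51 overlapping bigram windows for "iron tree":
  position 22–23: iron tree
  position 31–32: iron tree
  position 45–46: iron tree

3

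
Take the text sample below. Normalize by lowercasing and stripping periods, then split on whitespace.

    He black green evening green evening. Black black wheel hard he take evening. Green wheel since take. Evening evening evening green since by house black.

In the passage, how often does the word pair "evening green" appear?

Scanning the 24 overlapping bigram windows for "evening green":
  position 4–5: evening green
  position 13–14: evening green
  position 20–21: evening green

3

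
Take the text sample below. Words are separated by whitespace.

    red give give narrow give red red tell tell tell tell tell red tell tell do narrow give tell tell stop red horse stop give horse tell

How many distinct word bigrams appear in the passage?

27 tokens → 26 bigram windows in total.
Repeated bigrams (each contributes count−1 duplicates):
  tell tell: 6
  narrow give: 2
  red tell: 2
7 duplicate windows → 26 − 7 = 19 distinct.

19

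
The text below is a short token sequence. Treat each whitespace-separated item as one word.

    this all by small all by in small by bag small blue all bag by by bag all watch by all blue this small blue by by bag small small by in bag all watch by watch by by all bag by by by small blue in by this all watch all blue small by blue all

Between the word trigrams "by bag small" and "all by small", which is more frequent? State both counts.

"by bag small": 2 occurrences
"all by small": 1 occurrence

"by bag small" (2 vs 1)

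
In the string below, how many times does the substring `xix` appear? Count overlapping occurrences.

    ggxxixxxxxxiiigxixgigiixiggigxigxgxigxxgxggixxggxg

2

Sliding a length-3 window over the 50 characters (48 positions):
  position 4–6: xix
  position 16–18: xix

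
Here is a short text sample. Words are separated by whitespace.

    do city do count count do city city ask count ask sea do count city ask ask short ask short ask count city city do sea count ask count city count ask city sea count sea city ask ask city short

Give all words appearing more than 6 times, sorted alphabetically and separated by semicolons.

Unigram counts meeting the condition (more than 6 times):
  ask: 10
  city: 10
  count: 9

ask; city; count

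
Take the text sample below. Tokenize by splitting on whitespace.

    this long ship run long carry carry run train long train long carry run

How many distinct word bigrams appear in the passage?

10

14 tokens → 13 bigram windows in total.
Repeated bigrams (each contributes count−1 duplicates):
  carry run: 2
  long carry: 2
  train long: 2
3 duplicate windows → 13 − 3 = 10 distinct.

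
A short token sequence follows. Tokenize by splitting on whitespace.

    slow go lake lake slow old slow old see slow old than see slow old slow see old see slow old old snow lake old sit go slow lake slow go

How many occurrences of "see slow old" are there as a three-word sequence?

Scanning the 29 overlapping trigram windows for "see slow old":
  position 9–11: see slow old
  position 13–15: see slow old
  position 19–21: see slow old

3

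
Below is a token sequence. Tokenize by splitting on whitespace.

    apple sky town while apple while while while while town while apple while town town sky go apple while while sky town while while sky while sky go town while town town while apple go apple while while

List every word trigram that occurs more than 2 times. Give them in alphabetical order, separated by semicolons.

apple while while; town while apple

Trigram counts meeting the condition (more than 2 times):
  apple while while: 3
  town while apple: 3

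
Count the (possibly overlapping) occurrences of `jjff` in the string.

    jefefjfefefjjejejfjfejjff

1

Sliding a length-4 window over the 25 characters (22 positions):
  position 22–25: jjff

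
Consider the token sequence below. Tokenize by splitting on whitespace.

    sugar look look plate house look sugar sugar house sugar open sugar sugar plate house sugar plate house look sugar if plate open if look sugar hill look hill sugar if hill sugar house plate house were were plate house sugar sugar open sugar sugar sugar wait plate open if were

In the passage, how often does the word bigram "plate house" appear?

Scanning the 50 overlapping bigram windows for "plate house":
  position 4–5: plate house
  position 14–15: plate house
  position 17–18: plate house
  position 35–36: plate house
  position 39–40: plate house

5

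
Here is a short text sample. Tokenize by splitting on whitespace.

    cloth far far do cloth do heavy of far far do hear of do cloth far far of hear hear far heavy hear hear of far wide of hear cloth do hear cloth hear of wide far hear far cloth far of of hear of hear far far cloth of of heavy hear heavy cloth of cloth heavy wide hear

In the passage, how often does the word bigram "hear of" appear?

Scanning the 59 overlapping bigram windows for "hear of":
  position 12–13: hear of
  position 24–25: hear of
  position 34–35: hear of
  position 44–45: hear of

4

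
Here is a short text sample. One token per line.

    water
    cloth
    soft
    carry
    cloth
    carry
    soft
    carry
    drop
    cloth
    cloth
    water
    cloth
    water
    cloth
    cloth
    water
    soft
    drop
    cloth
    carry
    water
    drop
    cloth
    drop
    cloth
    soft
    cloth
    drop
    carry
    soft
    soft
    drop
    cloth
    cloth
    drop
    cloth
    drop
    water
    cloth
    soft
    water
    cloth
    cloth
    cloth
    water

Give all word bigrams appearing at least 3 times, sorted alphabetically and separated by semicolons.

Bigram counts meeting the condition (at least 3 times):
  cloth cloth: 5
  cloth drop: 4
  cloth soft: 3
  cloth water: 4
  drop cloth: 6
  water cloth: 5

cloth cloth; cloth drop; cloth soft; cloth water; drop cloth; water cloth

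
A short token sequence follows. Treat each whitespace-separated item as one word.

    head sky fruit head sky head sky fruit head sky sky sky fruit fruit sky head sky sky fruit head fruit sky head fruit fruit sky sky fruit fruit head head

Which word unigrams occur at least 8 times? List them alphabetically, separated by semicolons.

Unigram counts meeting the condition (at least 8 times):
  fruit: 10
  head: 9
  sky: 12

fruit; head; sky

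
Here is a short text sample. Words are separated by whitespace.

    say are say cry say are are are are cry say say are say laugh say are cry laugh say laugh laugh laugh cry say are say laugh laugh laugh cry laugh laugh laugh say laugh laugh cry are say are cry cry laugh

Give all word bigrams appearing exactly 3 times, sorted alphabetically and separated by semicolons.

are are; are cry; cry laugh; cry say; laugh cry; laugh say

Bigram counts meeting the condition (exactly 3 times):
  are are: 3
  are cry: 3
  cry laugh: 3
  cry say: 3
  laugh cry: 3
  laugh say: 3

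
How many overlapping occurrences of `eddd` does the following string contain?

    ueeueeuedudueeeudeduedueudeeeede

Sliding a length-4 window over the 32 characters (29 positions):
  (no match at any position)

0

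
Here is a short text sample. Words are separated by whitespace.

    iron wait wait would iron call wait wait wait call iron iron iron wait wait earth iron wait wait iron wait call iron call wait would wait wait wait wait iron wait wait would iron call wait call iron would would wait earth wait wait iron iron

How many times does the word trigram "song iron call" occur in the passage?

Scanning the 45 overlapping trigram windows for "song iron call":
  (none found)

0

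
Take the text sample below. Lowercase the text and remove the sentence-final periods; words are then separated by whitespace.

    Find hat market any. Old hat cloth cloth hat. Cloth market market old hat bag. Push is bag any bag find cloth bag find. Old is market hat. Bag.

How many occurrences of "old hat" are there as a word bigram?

2

Scanning the 28 overlapping bigram windows for "old hat":
  position 5–6: old hat
  position 13–14: old hat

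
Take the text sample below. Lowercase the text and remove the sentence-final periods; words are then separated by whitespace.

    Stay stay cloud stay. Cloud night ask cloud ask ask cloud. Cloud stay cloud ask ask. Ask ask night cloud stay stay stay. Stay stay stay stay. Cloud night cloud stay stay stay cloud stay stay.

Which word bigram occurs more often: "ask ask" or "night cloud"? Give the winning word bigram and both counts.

"ask ask": 4 occurrences
"night cloud": 2 occurrences

"ask ask" (4 vs 2)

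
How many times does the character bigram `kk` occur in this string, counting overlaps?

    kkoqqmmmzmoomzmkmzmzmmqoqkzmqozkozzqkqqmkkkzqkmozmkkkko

6

Sliding a length-2 window over the 55 characters (54 positions):
  position 1–2: kk
  position 41–42: kk
  position 42–43: kk
  position 51–52: kk
  position 52–53: kk
  position 53–54: kk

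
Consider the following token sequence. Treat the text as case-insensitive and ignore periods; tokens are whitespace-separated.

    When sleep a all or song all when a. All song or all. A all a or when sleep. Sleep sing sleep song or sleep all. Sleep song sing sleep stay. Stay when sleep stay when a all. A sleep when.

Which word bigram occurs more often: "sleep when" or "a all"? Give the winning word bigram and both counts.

"a all" (4 vs 1)

"sleep when": 1 occurrence
"a all": 4 occurrences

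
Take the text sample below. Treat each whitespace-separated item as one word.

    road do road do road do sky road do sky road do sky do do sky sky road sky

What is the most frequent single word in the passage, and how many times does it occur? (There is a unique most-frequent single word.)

"do", 7 times

Unigram frequencies (highest first):
  do: 7
  road: 6
  sky: 6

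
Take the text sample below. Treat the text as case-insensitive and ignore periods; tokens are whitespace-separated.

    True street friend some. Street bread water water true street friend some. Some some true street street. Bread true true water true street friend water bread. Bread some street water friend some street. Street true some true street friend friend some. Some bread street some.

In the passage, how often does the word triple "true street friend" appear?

Scanning the 43 overlapping trigram windows for "true street friend":
  position 1–3: true street friend
  position 9–11: true street friend
  position 22–24: true street friend
  position 37–39: true street friend

4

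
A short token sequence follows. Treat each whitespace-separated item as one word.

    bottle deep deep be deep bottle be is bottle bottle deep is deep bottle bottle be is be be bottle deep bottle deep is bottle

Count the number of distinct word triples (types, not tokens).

21

25 tokens → 23 trigram windows in total.
Repeated trigrams (each contributes count−1 duplicates):
  bottle be is: 2
  bottle deep is: 2
2 duplicate windows → 23 − 2 = 21 distinct.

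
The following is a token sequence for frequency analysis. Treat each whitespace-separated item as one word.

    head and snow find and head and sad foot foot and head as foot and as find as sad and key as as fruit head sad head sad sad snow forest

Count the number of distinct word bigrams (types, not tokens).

26

31 tokens → 30 bigram windows in total.
Repeated bigrams (each contributes count−1 duplicates):
  and head: 2
  foot and: 2
  head and: 2
  head sad: 2
4 duplicate windows → 30 − 4 = 26 distinct.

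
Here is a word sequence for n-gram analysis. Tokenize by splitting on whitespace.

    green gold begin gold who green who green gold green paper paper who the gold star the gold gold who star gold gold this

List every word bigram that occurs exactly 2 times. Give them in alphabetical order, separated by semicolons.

gold gold; gold who; green gold; the gold; who green

Bigram counts meeting the condition (exactly 2 times):
  gold gold: 2
  gold who: 2
  green gold: 2
  the gold: 2
  who green: 2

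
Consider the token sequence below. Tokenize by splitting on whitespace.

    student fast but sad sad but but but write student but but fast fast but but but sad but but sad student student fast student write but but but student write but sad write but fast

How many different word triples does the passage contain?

29

36 tokens → 34 trigram windows in total.
Repeated trigrams (each contributes count−1 duplicates):
  but but but: 3
  but but sad: 2
  sad but but: 2
  student write but: 2
5 duplicate windows → 34 − 5 = 29 distinct.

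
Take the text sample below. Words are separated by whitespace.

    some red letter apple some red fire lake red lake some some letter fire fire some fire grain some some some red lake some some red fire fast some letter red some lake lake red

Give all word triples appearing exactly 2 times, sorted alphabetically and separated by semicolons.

lake some some; red lake some; some red fire; some some red

Trigram counts meeting the condition (exactly 2 times):
  lake some some: 2
  red lake some: 2
  some red fire: 2
  some some red: 2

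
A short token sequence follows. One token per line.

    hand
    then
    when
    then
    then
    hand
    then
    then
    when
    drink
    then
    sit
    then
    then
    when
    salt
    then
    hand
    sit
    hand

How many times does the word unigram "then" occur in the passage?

Scanning the 20 tokens for "then":
  position 2: then
  position 4: then
  position 5: then
  position 7: then
  position 8: then
  position 11: then
  position 13: then
  position 14: then
  position 17: then

9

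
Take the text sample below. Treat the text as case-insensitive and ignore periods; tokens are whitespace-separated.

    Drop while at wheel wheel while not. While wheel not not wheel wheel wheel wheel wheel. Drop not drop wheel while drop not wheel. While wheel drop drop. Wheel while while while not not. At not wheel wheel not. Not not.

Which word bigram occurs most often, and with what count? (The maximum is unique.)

Bigram frequencies (highest first):
  wheel wheel: 6
  wheel while: 4
  not not: 4
  not wheel: 3
  while not: 2
  while wheel: 2
  … (14 more, each ≤ 2)

"wheel wheel", 6 times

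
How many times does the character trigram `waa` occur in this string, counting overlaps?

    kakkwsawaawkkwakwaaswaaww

3

Sliding a length-3 window over the 25 characters (23 positions):
  position 8–10: waa
  position 17–19: waa
  position 21–23: waa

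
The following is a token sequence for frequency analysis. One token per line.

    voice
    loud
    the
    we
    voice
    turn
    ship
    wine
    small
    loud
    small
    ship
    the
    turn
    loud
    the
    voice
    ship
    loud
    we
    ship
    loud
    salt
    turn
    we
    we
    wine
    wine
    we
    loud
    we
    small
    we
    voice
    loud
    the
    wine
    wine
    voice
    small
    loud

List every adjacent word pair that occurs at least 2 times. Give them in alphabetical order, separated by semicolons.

Bigram counts meeting the condition (at least 2 times):
  loud the: 3
  loud we: 2
  ship loud: 2
  small loud: 2
  voice loud: 2
  we voice: 2
  wine wine: 2

loud the; loud we; ship loud; small loud; voice loud; we voice; wine wine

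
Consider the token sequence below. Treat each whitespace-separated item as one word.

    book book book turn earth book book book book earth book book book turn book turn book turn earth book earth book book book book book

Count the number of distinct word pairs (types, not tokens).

6

26 tokens → 25 bigram windows in total.
Repeated bigrams (each contributes count−1 duplicates):
  book book: 11
  book turn: 4
  earth book: 4
  book earth: 2
  turn book: 2
  turn earth: 2
19 duplicate windows → 25 − 19 = 6 distinct.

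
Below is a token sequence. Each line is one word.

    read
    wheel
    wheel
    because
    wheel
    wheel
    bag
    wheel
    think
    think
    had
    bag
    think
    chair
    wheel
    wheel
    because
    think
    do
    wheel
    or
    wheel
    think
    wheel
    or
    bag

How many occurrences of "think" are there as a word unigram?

5

Scanning the 26 tokens for "think":
  position 9: think
  position 10: think
  position 13: think
  position 18: think
  position 23: think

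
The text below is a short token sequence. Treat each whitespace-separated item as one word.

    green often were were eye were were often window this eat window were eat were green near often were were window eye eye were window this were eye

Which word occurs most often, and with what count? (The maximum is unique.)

"were", 10 times

Unigram frequencies (highest first):
  were: 10
  eye: 4
  window: 4
  often: 3
  green: 2
  this: 2
  … (2 more, each ≤ 2)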